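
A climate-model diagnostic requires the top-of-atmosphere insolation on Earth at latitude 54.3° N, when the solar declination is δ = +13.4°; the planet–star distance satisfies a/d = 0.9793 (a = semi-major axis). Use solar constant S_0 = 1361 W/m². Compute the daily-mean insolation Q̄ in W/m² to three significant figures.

cos h₀ = −tan(+54.3°) tan(+13.400°) = -0.3315, h₀ = 1.9087 rad.
Bracket: h₀ sin ϕ sin δ + cos ϕ cos δ sin h₀ = 1.9087×0.81208×0.23175 + 0.58354×0.97278×0.94344 = 0.359216 + 0.535549 = 0.894765.
Inverse-square distance factor (a/d)² = 0.9793² = 0.959028.
Q̄ = (S_0/π) × 0.959028 × [bracket] = (1361/π) × 0.959028 × 0.894765 = 371.7 W/m².

Q̄ ≈ 372 W/m²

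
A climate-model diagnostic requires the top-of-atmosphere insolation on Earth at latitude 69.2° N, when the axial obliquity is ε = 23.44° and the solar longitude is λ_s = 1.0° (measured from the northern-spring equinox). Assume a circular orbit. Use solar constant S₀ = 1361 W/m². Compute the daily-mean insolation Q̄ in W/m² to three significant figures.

Solar declination: sin δ = sin ε · sin λ_s = sin 23.44° × sin 1.0° = 0.00694, so δ = +0.398°.
cos H₀ = −tan(+69.2°) tan(+0.398°) = -0.0183, H₀ = 1.5891 rad.
Bracket: H₀ sin φ sin δ + cos φ cos δ sin H₀ = 1.5891×0.93483×0.00694 + 0.35511×0.99998×0.99983 = 0.010310 + 0.355043 = 0.365353.
Q̄ = (S₀/π) × [bracket] = (1361/π) × 0.365353 = 158.3 W/m².

Q̄ ≈ 158 W/m²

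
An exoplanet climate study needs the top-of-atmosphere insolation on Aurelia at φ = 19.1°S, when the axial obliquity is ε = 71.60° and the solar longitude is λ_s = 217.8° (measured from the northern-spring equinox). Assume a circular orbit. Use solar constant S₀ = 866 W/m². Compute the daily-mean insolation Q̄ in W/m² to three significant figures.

Q̄ ≈ 301 W/m²

Solar declination: sin δ = sin ε · sin λ_s = sin 71.60° × sin 217.8° = -0.58157, so δ = -35.561°.
cos H₀ = −tan(-19.1°) tan(-35.561°) = -0.2476, H₀ = 1.8210 rad.
Bracket: H₀ sin φ sin δ + cos φ cos δ sin H₀ = 1.8210×-0.32722×-0.58157 + 0.94495×0.81349×0.96887 = 0.346539 + 0.744778 = 1.091317.
Q̄ = (S₀/π) × [bracket] = (866/π) × 1.091317 = 300.8 W/m².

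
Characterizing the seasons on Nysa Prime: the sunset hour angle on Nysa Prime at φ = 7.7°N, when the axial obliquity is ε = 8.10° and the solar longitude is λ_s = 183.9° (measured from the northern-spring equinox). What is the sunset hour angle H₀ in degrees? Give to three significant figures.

H₀ = 89.9°

Solar declination: sin δ = sin ε · sin λ_s = sin 8.10° × sin 183.9° = -0.00958, so δ = -0.549°.
cos H₀ = −tan φ · tan δ = −tan(+7.7°) × tan(-0.549°) = 0.0013, so H₀ = 1.5695 rad = 89.93°.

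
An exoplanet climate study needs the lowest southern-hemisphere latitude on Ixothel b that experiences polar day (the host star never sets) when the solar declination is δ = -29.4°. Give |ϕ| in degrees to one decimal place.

|ϕ| = 60.6°

Polar day requires cos h₀ = −tan ϕ tan δ ≤ −1, i.e. tan ϕ tan δ ≥ 1.
The boundary is |tan ϕ| · |tan δ| = 1, so |ϕ| = 90° − |δ| = 90° − 29.4° = 60.6° in the southern hemisphere.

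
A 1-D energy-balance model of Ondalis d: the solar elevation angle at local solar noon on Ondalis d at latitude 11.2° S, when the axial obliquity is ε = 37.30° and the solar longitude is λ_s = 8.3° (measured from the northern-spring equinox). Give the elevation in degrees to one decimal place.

Solar declination: sin δ = sin ε · sin λ_s = sin 37.30° × sin 8.3° = 0.08748, so δ = +5.019°.
At local noon the hour angle is zero, so the zenith angle equals |φ − δ| = |-11.2° − (+5.019°)| = 16.219°.
Elevation = 90° − 16.219° = 73.8°.

73.8°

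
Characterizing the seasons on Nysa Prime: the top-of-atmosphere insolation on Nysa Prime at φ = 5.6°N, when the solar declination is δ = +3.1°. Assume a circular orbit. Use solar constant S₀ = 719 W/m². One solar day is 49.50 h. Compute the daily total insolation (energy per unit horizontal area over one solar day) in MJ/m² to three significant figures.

cos H₀ = −tan(+5.6°) tan(+3.100°) = -0.0053, H₀ = 1.5761 rad.
Bracket: H₀ sin φ sin δ + cos φ cos δ sin H₀ = 1.5761×0.09758×0.05408 + 0.99523×0.99854×0.99999 = 0.008317 + 0.993767 = 1.002084.
Q̄ = (S₀/π) × [bracket] = (719/π) × 1.002084 = 229.34 W/m².
Daily total = Q̄ × 49.50 h × 3600 s/h = 229.34 × 49.50 × 3600 / 10⁶ = 40.87 MJ/m².

40.9 MJ/m²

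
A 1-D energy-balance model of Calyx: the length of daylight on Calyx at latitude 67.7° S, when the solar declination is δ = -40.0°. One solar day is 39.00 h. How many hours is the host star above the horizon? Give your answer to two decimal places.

39.00 h

Sunrise equation: cos H₀ = −tan φ · tan δ = -2.0459 ≤ −1, so the host star never sets (polar day) and H₀ = π.
Daylight = 2H₀/(2π) × 39.00 h = (3.1416/π) × 39.00 = 39.00 h.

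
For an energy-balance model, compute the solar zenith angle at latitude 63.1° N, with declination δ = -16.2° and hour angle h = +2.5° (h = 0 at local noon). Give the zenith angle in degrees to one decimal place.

cos θ_z = sin φ sin δ + cos φ cos δ cos h = -0.248804 + 0.434057 = 0.185253.
θ_z = arccos(0.185253) = 79.3°.

θ_z = 79.3°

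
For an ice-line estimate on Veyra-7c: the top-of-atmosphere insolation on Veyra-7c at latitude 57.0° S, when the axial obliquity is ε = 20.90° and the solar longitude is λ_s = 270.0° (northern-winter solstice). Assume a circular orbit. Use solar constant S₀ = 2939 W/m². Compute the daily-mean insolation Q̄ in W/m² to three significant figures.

Q̄ ≈ 1.00e+03 W/m²

Solar declination: sin δ = sin ε · sin λ_s = sin 20.90° × sin 270.0° = -0.35674, so δ = -20.900°.
cos H₀ = −tan(-57.0°) tan(-20.900°) = -0.5880, H₀ = 2.1994 rad.
Bracket: H₀ sin φ sin δ + cos φ cos δ sin H₀ = 2.1994×-0.83867×-0.35674 + 0.54464×0.93420×0.80885 = 0.658032 + 0.411545 = 1.069577.
Q̄ = (S₀/π) × [bracket] = (2939/π) × 1.069577 = 1001 W/m².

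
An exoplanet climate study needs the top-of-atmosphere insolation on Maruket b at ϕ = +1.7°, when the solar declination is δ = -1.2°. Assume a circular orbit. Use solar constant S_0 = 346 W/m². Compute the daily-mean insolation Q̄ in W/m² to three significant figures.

cos h₀ = −tan(+1.7°) tan(-1.200°) = 0.0006, h₀ = 1.5702 rad.
Bracket: h₀ sin ϕ sin δ + cos ϕ cos δ sin h₀ = 1.5702×0.02967×-0.02094 + 0.99956×0.99978×1.00000 = -0.000976 + 0.999340 = 0.998364.
Q̄ = (S_0/π) × [bracket] = (346/π) × 0.998364 = 110.0 W/m².

Q̄ ≈ 110 W/m²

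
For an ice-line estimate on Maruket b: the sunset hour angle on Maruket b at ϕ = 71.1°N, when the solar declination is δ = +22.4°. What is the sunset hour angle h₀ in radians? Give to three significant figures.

h₀ = 3.14 rad

Sunrise equation: cos h₀ = −tan ϕ · tan δ = -1.2039 ≤ −1, so the host star never sets (polar day) and h₀ = π.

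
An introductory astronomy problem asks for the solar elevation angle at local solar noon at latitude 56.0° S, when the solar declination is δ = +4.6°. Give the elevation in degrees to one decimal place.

At local noon the hour angle is zero, so the zenith angle equals |φ − δ| = |-56.0° − (+4.600°)| = 60.600°.
Elevation = 90° − 60.600° = 29.4°.

29.4°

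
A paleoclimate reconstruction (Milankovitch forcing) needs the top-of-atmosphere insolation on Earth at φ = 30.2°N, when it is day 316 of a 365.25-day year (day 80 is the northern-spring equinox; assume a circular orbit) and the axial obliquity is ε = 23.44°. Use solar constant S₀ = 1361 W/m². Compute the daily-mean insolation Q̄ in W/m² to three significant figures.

Q̄ ≈ 254 W/m²

Solar longitude: λ_s = 360° × (316 − 80)/365.25 = 232.608°.
sin δ = sin 23.44° × sin 232.608° = -0.31604, so δ = -18.424°.
cos H₀ = −tan(+30.2°) tan(-18.424°) = 0.1939, H₀ = 1.3757 rad.
Bracket: H₀ sin φ sin δ + cos φ cos δ sin H₀ = 1.3757×0.50302×-0.31604 + 0.86427×0.94875×0.98103 = -0.218701 + 0.804421 = 0.585720.
Q̄ = (S₀/π) × [bracket] = (1361/π) × 0.585720 = 253.7 W/m².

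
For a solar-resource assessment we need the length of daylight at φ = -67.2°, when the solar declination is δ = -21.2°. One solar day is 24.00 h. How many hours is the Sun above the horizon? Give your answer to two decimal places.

20.98 h

cos H₀ = −tan φ · tan δ = −tan(-67.2°) × tan(-21.200°) = -0.9227, so H₀ = 2.7459 rad = 157.33°.
Daylight = 2H₀/(2π) × 24.00 h = (2.7459/π) × 24.00 = 20.98 h.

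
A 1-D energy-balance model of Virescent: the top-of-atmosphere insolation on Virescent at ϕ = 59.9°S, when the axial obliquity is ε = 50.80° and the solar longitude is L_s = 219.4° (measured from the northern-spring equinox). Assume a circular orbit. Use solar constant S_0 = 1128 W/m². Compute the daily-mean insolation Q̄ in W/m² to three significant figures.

Solar declination: sin δ = sin ε · sin L_s = sin 50.80° × sin 219.4° = -0.49188, so δ = -29.464°.
cos h₀ = −tan(-59.9°) tan(-29.464°) = -0.9746, h₀ = 2.9157 rad.
Bracket: h₀ sin ϕ sin δ + cos ϕ cos δ sin h₀ = 2.9157×-0.86515×-0.49188 + 0.50151×0.87066×0.22400 = 1.240776 + 0.097808 = 1.338584.
Q̄ = (S_0/π) × [bracket] = (1128/π) × 1.338584 = 480.6 W/m².

Q̄ ≈ 481 W/m²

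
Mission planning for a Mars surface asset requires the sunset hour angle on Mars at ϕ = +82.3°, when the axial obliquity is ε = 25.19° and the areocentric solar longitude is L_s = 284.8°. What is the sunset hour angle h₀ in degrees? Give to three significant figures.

h₀ = 0.00°

sin δ = sin 25.19° × sin 284.8° = -0.41150, so δ = -24.299°.
cos h₀ = −tan ϕ · tan δ = 3.3394 ≥ 1, so the Sun never rises (polar night) and h₀ = 0.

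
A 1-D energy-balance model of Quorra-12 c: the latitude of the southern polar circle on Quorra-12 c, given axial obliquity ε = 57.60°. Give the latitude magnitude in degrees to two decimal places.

32.40°

The polar circle is the lowest latitude that experiences at least one full rotation of continuous darkness at the northern-summer solstice; it lies at |ϕ| = 90° − ε = 90° − 57.60° = 32.40°.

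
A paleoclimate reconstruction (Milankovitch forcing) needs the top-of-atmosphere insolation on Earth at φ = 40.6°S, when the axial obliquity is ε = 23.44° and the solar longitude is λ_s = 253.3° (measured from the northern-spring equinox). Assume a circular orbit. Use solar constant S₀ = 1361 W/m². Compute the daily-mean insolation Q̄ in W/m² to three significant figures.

Solar declination: sin δ = sin ε · sin λ_s = sin 23.44° × sin 253.3° = -0.38101, so δ = -22.396°.
cos H₀ = −tan(-40.6°) tan(-22.396°) = -0.3532, H₀ = 1.9318 rad.
Bracket: H₀ sin φ sin δ + cos φ cos δ sin H₀ = 1.9318×-0.65077×-0.38101 + 0.75927×0.92457×0.93554 = 0.478990 + 0.656747 = 1.135737.
Q̄ = (S₀/π) × [bracket] = (1361/π) × 1.135737 = 492.0 W/m².

Q̄ ≈ 492 W/m²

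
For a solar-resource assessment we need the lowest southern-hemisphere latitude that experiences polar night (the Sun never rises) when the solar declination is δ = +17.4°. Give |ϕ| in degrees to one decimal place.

|ϕ| = 72.6°

Polar night requires cos h₀ = −tan ϕ tan δ ≥ 1, i.e. tan ϕ tan δ ≤ −1.
The boundary is |tan ϕ| · |tan δ| = 1, so |ϕ| = 90° − |δ| = 90° − 17.4° = 72.6° in the southern hemisphere.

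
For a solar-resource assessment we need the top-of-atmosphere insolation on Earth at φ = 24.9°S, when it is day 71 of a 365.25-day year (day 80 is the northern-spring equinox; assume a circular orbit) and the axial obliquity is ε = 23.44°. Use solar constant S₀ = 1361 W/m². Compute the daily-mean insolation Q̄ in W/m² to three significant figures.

Q̄ ≈ 410 W/m²

Solar longitude: λ_s = 360° × (71 − 80)/365.25 = -8.871°, i.e. -8.871° + 360° = 351.129°.
sin δ = sin 23.44° × sin 351.129° = -0.06134, so δ = -3.517°.
cos H₀ = −tan(-24.9°) tan(-3.517°) = -0.0285, H₀ = 1.5993 rad.
Bracket: H₀ sin φ sin δ + cos φ cos δ sin H₀ = 1.5993×-0.42104×-0.06134 + 0.90704×0.99812×0.99959 = 0.041304 + 0.904964 = 0.946268.
Q̄ = (S₀/π) × [bracket] = (1361/π) × 0.946268 = 409.9 W/m².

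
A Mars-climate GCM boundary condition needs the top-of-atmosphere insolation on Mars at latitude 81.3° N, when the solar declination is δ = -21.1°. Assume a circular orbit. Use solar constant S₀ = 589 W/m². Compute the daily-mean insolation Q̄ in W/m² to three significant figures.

cos H₀ = −tan(+81.3°) tan(-21.100°) = 2.5217 ≥ 1 ⇒ polar night, H₀ = 0 and Q̄ = 0.

Q̄ ≈ 0.00 W/m²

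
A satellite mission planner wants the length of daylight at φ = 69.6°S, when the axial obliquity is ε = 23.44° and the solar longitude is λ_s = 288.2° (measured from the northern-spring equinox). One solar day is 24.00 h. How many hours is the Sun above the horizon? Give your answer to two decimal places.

Solar declination: sin δ = sin ε · sin λ_s = sin 23.44° × sin 288.2° = -0.37789, so δ = -22.203°.
Sunrise equation: cos H₀ = −tan φ · tan δ = -1.0975 ≤ −1, so the Sun never sets (polar day) and H₀ = π.
Daylight = 2H₀/(2π) × 24.00 h = (3.1416/π) × 24.00 = 24.00 h.

24.00 h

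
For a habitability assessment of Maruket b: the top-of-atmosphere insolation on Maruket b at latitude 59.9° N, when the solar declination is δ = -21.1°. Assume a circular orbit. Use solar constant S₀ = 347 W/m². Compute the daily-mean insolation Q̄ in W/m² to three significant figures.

cos H₀ = −tan(+59.9°) tan(-21.100°) = 0.6657, H₀ = 0.8424 rad.
Bracket: H₀ sin φ sin δ + cos φ cos δ sin H₀ = 0.8424×0.86515×-0.36000 + 0.50151×0.93295×0.74626 = -0.262369 + 0.349163 = 0.086794.
Q̄ = (S₀/π) × [bracket] = (347/π) × 0.086794 = 9.587 W/m².

Q̄ ≈ 9.59 W/m²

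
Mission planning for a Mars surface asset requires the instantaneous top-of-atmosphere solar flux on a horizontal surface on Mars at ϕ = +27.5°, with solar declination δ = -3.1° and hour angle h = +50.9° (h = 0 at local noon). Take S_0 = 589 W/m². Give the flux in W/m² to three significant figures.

314 W/m²

cos θ_z = sin ϕ sin δ + cos ϕ cos δ cos h = -0.024971 + 0.558598 = 0.533627.
Flux = S_0 · cos θ_z = 589 × 0.533627 = 314.3 W/m².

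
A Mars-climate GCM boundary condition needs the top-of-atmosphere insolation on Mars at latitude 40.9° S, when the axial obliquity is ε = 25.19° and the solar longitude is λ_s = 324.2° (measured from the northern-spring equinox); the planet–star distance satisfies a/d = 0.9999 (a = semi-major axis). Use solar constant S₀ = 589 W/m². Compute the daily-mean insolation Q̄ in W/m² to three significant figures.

Solar declination: sin δ = sin ε · sin λ_s = sin 25.19° × sin 324.2° = -0.24897, so δ = -14.417°.
cos H₀ = −tan(-40.9°) tan(-14.417°) = -0.2227, H₀ = 1.7954 rad.
Bracket: H₀ sin φ sin δ + cos φ cos δ sin H₀ = 1.7954×-0.65474×-0.24897 + 0.75585×0.96851×0.97489 = 0.292669 + 0.713667 = 1.006336.
Inverse-square distance factor (a/d)² = 0.9999² = 0.999800.
Q̄ = (S₀/π) × 0.999800 × [bracket] = (589/π) × 0.999800 × 1.006336 = 188.6 W/m².

Q̄ ≈ 189 W/m²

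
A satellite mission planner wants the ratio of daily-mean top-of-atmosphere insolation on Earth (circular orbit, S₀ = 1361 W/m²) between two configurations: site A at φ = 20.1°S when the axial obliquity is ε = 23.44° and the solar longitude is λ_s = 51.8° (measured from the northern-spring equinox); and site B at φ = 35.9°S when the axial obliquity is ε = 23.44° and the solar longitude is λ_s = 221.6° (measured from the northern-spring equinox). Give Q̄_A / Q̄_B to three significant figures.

— Configuration A (φ=-20.1°):
Solar declination: sin δ = sin ε · sin λ_s = sin 23.44° × sin 51.8° = 0.31260, so δ = +18.216°.
cos H₀ = −tan(-20.1°) tan(+18.216°) = 0.1204, H₀ = 1.4501 rad.
Bracket: H₀ sin φ sin δ + cos φ cos δ sin H₀ = 1.4501×-0.34366×0.31260 + 0.93909×0.94988×0.99272 = -0.155782 + 0.885529 = 0.729747.
Q̄ = (S₀/π) × [bracket] = (1361/π) × 0.729747 = 316.14 W/m².
— Configuration B (φ=-35.9°):
Solar declination: sin δ = sin ε · sin λ_s = sin 23.44° × sin 221.6° = -0.26410, so δ = -15.314°.
cos H₀ = −tan(-35.9°) tan(-15.314°) = -0.1982, H₀ = 1.7703 rad.
Bracket: H₀ sin φ sin δ + cos φ cos δ sin H₀ = 1.7703×-0.58637×-0.26410 + 0.81004×0.96449×0.98016 = 0.274149 + 0.765775 = 1.039924.
Q̄ = (S₀/π) × [bracket] = (1361/π) × 1.039924 = 450.52 W/m².
Ratio Q̄_A / Q̄_B = 316.14 / 450.52 = 0.7017.

Q̄_A / Q̄_B ≈ 0.702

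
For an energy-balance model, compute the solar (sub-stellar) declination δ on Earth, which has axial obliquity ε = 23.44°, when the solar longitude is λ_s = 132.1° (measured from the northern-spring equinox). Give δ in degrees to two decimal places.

δ = +17.17°

sin δ = sin ε · sin λ_s = sin 23.44° × sin 132.1° = 0.295149.
δ = arcsin(0.295149) = +17.17°.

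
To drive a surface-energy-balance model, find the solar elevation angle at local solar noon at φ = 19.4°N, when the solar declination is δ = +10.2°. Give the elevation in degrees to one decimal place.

At local noon the hour angle is zero, so the zenith angle equals |φ − δ| = |+19.4° − (+10.200°)| = 9.200°.
Elevation = 90° − 9.200° = 80.8°.

80.8°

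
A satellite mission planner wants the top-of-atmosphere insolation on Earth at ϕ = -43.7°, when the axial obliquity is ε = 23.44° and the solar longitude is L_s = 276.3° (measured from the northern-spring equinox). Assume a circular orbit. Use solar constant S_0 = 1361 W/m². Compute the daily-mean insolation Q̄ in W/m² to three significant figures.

Solar declination: sin δ = sin ε · sin L_s = sin 23.44° × sin 276.3° = -0.39539, so δ = -23.290°.
cos h₀ = −tan(-43.7°) tan(-23.290°) = -0.4114, h₀ = 1.9947 rad.
Bracket: h₀ sin ϕ sin δ + cos ϕ cos δ sin h₀ = 1.9947×-0.69088×-0.39539 + 0.72297×0.91851×0.91147 = 0.544886 + 0.605266 = 1.150152.
Q̄ = (S_0/π) × [bracket] = (1361/π) × 1.150152 = 498.3 W/m².

Q̄ ≈ 498 W/m²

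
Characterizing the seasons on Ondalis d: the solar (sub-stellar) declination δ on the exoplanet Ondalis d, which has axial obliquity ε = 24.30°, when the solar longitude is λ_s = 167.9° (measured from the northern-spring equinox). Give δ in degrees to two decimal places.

δ = +4.95°

sin δ = sin ε · sin λ_s = sin 24.30° × sin 167.9° = 0.086261.
δ = arcsin(0.086261) = +4.95°.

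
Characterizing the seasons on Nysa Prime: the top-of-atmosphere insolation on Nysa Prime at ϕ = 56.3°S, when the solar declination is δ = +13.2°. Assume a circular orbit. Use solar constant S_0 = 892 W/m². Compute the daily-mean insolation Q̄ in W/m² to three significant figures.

Q̄ ≈ 78.2 W/m²

cos h₀ = −tan(-56.3°) tan(+13.200°) = 0.3517, h₀ = 1.2114 rad.
Bracket: h₀ sin ϕ sin δ + cos ϕ cos δ sin h₀ = 1.2114×-0.83195×0.22835 + 0.55484×0.97358×0.93612 = -0.230137 + 0.505674 = 0.275537.
Q̄ = (S_0/π) × [bracket] = (892/π) × 0.275537 = 78.23 W/m².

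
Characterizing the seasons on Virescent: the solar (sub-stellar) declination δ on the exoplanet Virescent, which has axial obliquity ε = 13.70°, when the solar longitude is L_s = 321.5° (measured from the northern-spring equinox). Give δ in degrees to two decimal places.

sin δ = sin ε · sin L_s = sin 13.70° × sin 321.5° = -0.147435.
δ = arcsin(-0.147435) = -8.48°.

δ = -8.48°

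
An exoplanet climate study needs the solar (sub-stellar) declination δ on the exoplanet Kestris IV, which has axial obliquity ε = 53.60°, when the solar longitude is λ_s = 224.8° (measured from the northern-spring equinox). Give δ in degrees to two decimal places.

sin δ = sin ε · sin λ_s = sin 53.60° × sin 224.8° = -0.567156.
δ = arcsin(-0.567156) = -34.55°.

δ = -34.55°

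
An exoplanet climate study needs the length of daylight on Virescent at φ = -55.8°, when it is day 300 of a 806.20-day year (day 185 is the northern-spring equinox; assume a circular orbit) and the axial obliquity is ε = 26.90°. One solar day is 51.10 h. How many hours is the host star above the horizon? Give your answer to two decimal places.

Solar longitude: λ_s = 360° × (300 − 185)/806.20 = 51.352°.
sin δ = sin 26.90° × sin 51.352° = 0.35335, so δ = +20.692°.
cos H₀ = −tan φ · tan δ = −tan(-55.8°) × tan(+20.692°) = 0.5558, so H₀ = 0.9815 rad = 56.23°.
Daylight = 2H₀/(2π) × 51.10 h = (0.9815/π) × 51.10 = 15.96 h.

15.96 h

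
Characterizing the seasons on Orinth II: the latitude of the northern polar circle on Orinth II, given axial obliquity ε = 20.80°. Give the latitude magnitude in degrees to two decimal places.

69.20°

The polar circle is the lowest latitude that experiences at least one full rotation of continuous daylight at the northern-summer solstice; it lies at |ϕ| = 90° − ε = 90° − 20.80° = 69.20°.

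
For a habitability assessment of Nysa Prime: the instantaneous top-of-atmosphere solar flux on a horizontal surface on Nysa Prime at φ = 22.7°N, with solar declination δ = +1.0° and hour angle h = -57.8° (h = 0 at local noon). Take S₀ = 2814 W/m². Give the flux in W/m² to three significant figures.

1.40e+03 W/m²

cos θ_z = sin φ sin δ + cos φ cos δ cos h = 0.006735 + 0.491524 = 0.498259.
Flux = S₀ · cos θ_z = 2814 × 0.498259 = 1402 W/m².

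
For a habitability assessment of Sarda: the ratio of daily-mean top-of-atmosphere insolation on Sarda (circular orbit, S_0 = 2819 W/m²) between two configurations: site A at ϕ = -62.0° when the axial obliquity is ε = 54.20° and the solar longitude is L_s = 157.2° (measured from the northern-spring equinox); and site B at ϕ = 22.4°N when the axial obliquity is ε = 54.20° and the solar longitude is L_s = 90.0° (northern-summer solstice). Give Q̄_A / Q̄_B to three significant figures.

Q̄_A / Q̄_B ≈ 0.0889

— Configuration A (ϕ=-62.0°):
Solar declination: sin δ = sin ε · sin L_s = sin 54.20° × sin 157.2° = 0.31430, so δ = +18.319°.
cos h₀ = −tan(-62.0°) tan(+18.319°) = 0.6227, h₀ = 0.8987 rad.
Bracket: h₀ sin ϕ sin δ + cos ϕ cos δ sin h₀ = 0.8987×-0.88295×0.31430 + 0.46947×0.94932×0.78249 = -0.249399 + 0.348738 = 0.099339.
Q̄ = (S_0/π) × [bracket] = (2819/π) × 0.099339 = 89.138 W/m².
— Configuration B (ϕ=+22.4°):
Solar declination: sin δ = sin ε · sin L_s = sin 54.20° × sin 90.0° = 0.81106, so δ = +54.200°.
cos h₀ = −tan(+22.4°) tan(+54.200°) = -0.5715, h₀ = 2.1791 rad.
Bracket: h₀ sin ϕ sin δ + cos ϕ cos δ sin h₀ = 2.1791×0.38107×0.81106 + 0.92455×0.58496×0.82061 = 0.673496 + 0.443806 = 1.117302.
Q̄ = (S_0/π) × [bracket] = (2819/π) × 1.117302 = 1002.6 W/m².
Ratio Q̄_A / Q̄_B = 89.138 / 1002.6 = 0.08891.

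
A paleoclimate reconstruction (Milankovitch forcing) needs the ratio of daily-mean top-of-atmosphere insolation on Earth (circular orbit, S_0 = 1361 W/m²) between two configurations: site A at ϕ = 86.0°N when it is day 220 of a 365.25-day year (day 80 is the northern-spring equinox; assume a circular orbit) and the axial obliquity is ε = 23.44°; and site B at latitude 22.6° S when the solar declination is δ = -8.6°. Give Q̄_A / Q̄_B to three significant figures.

— Configuration A (ϕ=+86.0°):
Solar longitude: L_s = 360° × (220 − 80)/365.25 = 137.988°.
sin δ = sin 23.44° × sin 137.988° = 0.26624, so δ = +15.440°.
cos h₀ = −tan(+86.0°) tan(+15.440°) = -3.9499 ≤ −1 ⇒ polar day, h₀ = π.
Bracket: h₀ sin ϕ sin δ + cos ϕ cos δ sin h₀ = 3.1416×0.99756×0.26624 + 0.06976×0.96391×0.00000 = 0.834379 + 0.000000 = 0.834379.
Q̄ = (S_0/π) × [bracket] = (1361/π) × 0.834379 = 361.47 W/m².
— Configuration B (ϕ=-22.6°):
cos h₀ = −tan(-22.6°) tan(-8.600°) = -0.0630, h₀ = 1.6338 rad.
Bracket: h₀ sin ϕ sin δ + cos ϕ cos δ sin h₀ = 1.6338×-0.38430×-0.14954 + 0.92321×0.98876×0.99802 = 0.093892 + 0.911026 = 1.004918.
Q̄ = (S_0/π) × [bracket] = (1361/π) × 1.004918 = 435.35 W/m².
Ratio Q̄_A / Q̄_B = 361.47 / 435.35 = 0.8303.

Q̄_A / Q̄_B ≈ 0.830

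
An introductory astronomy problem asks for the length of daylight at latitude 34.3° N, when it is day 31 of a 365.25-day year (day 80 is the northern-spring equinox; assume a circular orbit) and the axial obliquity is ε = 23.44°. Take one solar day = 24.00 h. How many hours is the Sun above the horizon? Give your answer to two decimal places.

10.37 h

Solar longitude: λ_s = 360° × (31 − 80)/365.25 = -48.296°, i.e. -48.296° + 360° = 311.704°.
sin δ = sin 23.44° × sin 311.704° = -0.29698, so δ = -17.277°.
cos H₀ = −tan φ · tan δ = −tan(+34.3°) × tan(-17.277°) = 0.2122, so H₀ = 1.3570 rad = 77.75°.
Daylight = 2H₀/(2π) × 24.00 h = (1.3570/π) × 24.00 = 10.37 h.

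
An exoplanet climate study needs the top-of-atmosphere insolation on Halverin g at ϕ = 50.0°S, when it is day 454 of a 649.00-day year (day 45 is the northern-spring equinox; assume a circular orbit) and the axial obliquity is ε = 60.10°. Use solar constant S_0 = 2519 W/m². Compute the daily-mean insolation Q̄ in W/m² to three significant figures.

Q̄ ≈ 1.22e+03 W/m²

Solar longitude: L_s = 360° × (454 − 45)/649.00 = 226.872°.
sin δ = sin 60.10° × sin 226.872° = -0.63269, so δ = -39.249°.
cos h₀ = −tan(-50.0°) tan(-39.249°) = -0.9737, h₀ = 2.9115 rad.
Bracket: h₀ sin ϕ sin δ + cos ϕ cos δ sin h₀ = 2.9115×-0.76604×-0.63269 + 0.64279×0.77441×0.22802 = 1.411105 + 0.113504 = 1.524609.
Q̄ = (S_0/π) × [bracket] = (2519/π) × 1.524609 = 1222 W/m².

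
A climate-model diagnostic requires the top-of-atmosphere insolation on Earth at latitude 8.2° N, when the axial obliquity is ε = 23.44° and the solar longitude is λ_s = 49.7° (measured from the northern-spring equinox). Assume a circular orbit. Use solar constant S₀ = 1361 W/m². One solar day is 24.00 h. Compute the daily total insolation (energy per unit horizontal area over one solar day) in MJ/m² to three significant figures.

Solar declination: sin δ = sin ε · sin λ_s = sin 23.44° × sin 49.7° = 0.30338, so δ = +17.661°.
cos H₀ = −tan(+8.2°) tan(+17.661°) = -0.0459, H₀ = 1.6167 rad.
Bracket: H₀ sin φ sin δ + cos φ cos δ sin H₀ = 1.6167×0.14263×0.30338 + 0.98978×0.95287×0.99895 = 0.069956 + 0.942141 = 1.012097.
Q̄ = (S₀/π) × [bracket] = (1361/π) × 1.012097 = 438.46 W/m².
Daily total = Q̄ × 24.00 h × 3600 s/h = 438.46 × 24.00 × 3600 / 10⁶ = 37.88 MJ/m².

37.9 MJ/m²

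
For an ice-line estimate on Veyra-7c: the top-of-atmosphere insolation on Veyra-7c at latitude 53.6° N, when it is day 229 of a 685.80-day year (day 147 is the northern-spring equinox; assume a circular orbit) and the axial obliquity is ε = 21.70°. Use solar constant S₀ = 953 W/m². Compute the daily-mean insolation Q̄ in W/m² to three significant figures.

Solar longitude: λ_s = 360° × (229 − 147)/685.80 = 43.045°.
sin δ = sin 21.70° × sin 43.045° = 0.25238, so δ = +14.618°.
cos H₀ = −tan(+53.6°) tan(+14.618°) = -0.3538, H₀ = 1.9324 rad.
Bracket: H₀ sin φ sin δ + cos φ cos δ sin H₀ = 1.9324×0.80489×0.25238 + 0.59342×0.96763×0.93533 = 0.392544 + 0.537077 = 0.929621.
Q̄ = (S₀/π) × [bracket] = (953/π) × 0.929621 = 282.0 W/m².

Q̄ ≈ 282 W/m²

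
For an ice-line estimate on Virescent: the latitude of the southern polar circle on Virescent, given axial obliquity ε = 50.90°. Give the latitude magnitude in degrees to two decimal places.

39.10°

The polar circle is the lowest latitude that experiences at least one full rotation of continuous darkness at the northern-summer solstice; it lies at |φ| = 90° − ε = 90° − 50.90° = 39.10°.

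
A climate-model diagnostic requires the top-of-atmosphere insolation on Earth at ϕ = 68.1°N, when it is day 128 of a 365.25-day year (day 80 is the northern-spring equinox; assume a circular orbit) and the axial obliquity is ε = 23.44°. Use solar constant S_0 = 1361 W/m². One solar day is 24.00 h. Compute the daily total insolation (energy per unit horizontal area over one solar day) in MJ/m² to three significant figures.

Solar longitude: L_s = 360° × (128 − 80)/365.25 = 47.310°.
sin δ = sin 23.44° × sin 47.310° = 0.29239, so δ = +17.001°.
cos h₀ = −tan(+68.1°) tan(+17.001°) = -0.7606, h₀ = 2.4350 rad.
Bracket: h₀ sin ϕ sin δ + cos ϕ cos δ sin h₀ = 2.4350×0.92784×0.29239 + 0.37299×0.95630×0.64925 = 0.660594 + 0.231581 = 0.892175.
Q̄ = (S_0/π) × [bracket] = (1361/π) × 0.892175 = 386.51 W/m².
Daily total = Q̄ × 24.00 h × 3600 s/h = 386.51 × 24.00 × 3600 / 10⁶ = 33.39 MJ/m².

33.4 MJ/m²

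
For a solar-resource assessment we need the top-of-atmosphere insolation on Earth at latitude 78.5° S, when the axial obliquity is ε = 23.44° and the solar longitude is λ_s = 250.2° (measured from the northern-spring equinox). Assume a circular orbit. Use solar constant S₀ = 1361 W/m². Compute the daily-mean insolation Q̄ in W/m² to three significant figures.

Solar declination: sin δ = sin ε · sin λ_s = sin 23.44° × sin 250.2° = -0.37427, so δ = -21.979°.
cos H₀ = −tan(-78.5°) tan(-21.979°) = -1.9838 ≤ −1 ⇒ polar day, H₀ = π.
Bracket: H₀ sin φ sin δ + cos φ cos δ sin H₀ = 3.1416×-0.97992×-0.37427 + 0.19937×0.92732×0.00000 = 1.152196 + 0.000000 = 1.152196.
Q̄ = (S₀/π) × [bracket] = (1361/π) × 1.152196 = 499.2 W/m².

Q̄ ≈ 499 W/m²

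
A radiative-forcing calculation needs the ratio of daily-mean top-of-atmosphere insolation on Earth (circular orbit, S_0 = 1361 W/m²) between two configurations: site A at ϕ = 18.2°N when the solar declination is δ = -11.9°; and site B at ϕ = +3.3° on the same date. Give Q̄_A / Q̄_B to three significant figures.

Q̄_A / Q̄_B ≈ 0.867

— Configuration A (ϕ=+18.2°):
cos h₀ = −tan(+18.2°) tan(-11.900°) = 0.0693, h₀ = 1.5015 rad.
Bracket: h₀ sin ϕ sin δ + cos ϕ cos δ sin h₀ = 1.5015×0.31233×-0.20620 + 0.94997×0.97851×0.99760 = -0.096700 + 0.927324 = 0.830624.
Q̄ = (S_0/π) × [bracket] = (1361/π) × 0.830624 = 359.84 W/m².
— Configuration B (ϕ=+3.3°):
cos h₀ = −tan(+3.3°) tan(-11.900°) = 0.0122, h₀ = 1.5586 rad.
Bracket: h₀ sin ϕ sin δ + cos ϕ cos δ sin h₀ = 1.5586×0.05756×-0.20620 + 0.99834×0.97851×0.99993 = -0.018499 + 0.976817 = 0.958318.
Q̄ = (S_0/π) × [bracket] = (1361/π) × 0.958318 = 415.16 W/m².
Ratio Q̄_A / Q̄_B = 359.84 / 415.16 = 0.8668.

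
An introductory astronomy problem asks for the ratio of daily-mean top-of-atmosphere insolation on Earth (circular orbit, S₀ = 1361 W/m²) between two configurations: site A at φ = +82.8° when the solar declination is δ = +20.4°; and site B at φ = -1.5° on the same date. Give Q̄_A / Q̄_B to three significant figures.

Q̄_A / Q̄_B ≈ 1.18

— Configuration A (φ=+82.8°):
cos H₀ = −tan(+82.8°) tan(+20.400°) = -2.9439 ≤ −1 ⇒ polar day, H₀ = π.
Bracket: H₀ sin φ sin δ + cos φ cos δ sin H₀ = 3.1416×0.99211×0.34857 + 0.12533×0.93728×0.00000 = 1.086427 + 0.000000 = 1.086427.
Q̄ = (S₀/π) × [bracket] = (1361/π) × 1.086427 = 470.66 W/m².
— Configuration B (φ=-1.5°):
cos H₀ = −tan(-1.5°) tan(+20.400°) = 0.0097, H₀ = 1.5611 rad.
Bracket: H₀ sin φ sin δ + cos φ cos δ sin H₀ = 1.5611×-0.02618×0.34857 + 0.99966×0.93728×0.99995 = -0.014246 + 0.936914 = 0.922668.
Q̄ = (S₀/π) × [bracket] = (1361/π) × 0.922668 = 399.72 W/m².
Ratio Q̄_A / Q̄_B = 470.66 / 399.72 = 1.177.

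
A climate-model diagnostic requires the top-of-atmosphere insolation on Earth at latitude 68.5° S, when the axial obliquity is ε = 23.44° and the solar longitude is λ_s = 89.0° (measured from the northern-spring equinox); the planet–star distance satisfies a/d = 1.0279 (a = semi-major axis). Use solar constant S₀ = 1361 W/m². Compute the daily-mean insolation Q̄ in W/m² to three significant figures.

Solar declination: sin δ = sin ε · sin λ_s = sin 23.44° × sin 89.0° = 0.39773, so δ = +23.436°.
cos H₀ = −tan(-68.5°) tan(+23.436°) = 1.1005 ≥ 1 ⇒ polar night, H₀ = 0 and Q̄ = 0.
Inverse-square distance factor (a/d)² = 1.0279² = 1.056578.

Q̄ ≈ 0.00 W/m²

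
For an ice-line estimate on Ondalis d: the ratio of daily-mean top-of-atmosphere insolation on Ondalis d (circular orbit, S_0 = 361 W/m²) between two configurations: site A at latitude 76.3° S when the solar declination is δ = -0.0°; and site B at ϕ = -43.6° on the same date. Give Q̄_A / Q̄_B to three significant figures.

— Configuration A (ϕ=-76.3°):
cos h₀ = −tan(-76.3°) tan(-0.000°) = -0.0000, h₀ = 1.5708 rad.
Bracket: h₀ sin ϕ sin δ + cos ϕ cos δ sin h₀ = 1.5708×-0.97155×-0.00000 + 0.23684×1.00000×1.00000 = 0.000000 + 0.236840 = 0.236840.
Q̄ = (S_0/π) × [bracket] = (361/π) × 0.236840 = 27.215 W/m².
— Configuration B (ϕ=-43.6°):
cos h₀ = −tan(-43.6°) tan(-0.000°) = -0.0000, h₀ = 1.5708 rad.
Bracket: h₀ sin ϕ sin δ + cos ϕ cos δ sin h₀ = 1.5708×-0.68962×-0.00000 + 0.72417×1.00000×1.00000 = 0.000000 + 0.724170 = 0.724170.
Q̄ = (S_0/π) × [bracket] = (361/π) × 0.724170 = 83.214 W/m².
Ratio Q̄_A / Q̄_B = 27.215 / 83.214 = 0.3270.

Q̄_A / Q̄_B ≈ 0.327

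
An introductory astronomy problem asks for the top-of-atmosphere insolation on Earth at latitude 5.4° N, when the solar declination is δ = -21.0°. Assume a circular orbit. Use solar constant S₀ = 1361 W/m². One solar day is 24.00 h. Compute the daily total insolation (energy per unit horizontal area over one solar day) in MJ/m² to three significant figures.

32.8 MJ/m²

cos H₀ = −tan(+5.4°) tan(-21.000°) = 0.0363, H₀ = 1.5345 rad.
Bracket: H₀ sin φ sin δ + cos φ cos δ sin H₀ = 1.5345×0.09411×-0.35837 + 0.99556×0.93358×0.99934 = -0.051753 + 0.928821 = 0.877068.
Q̄ = (S₀/π) × [bracket] = (1361/π) × 0.877068 = 379.96 W/m².
Daily total = Q̄ × 24.00 h × 3600 s/h = 379.96 × 24.00 × 3600 / 10⁶ = 32.83 MJ/m².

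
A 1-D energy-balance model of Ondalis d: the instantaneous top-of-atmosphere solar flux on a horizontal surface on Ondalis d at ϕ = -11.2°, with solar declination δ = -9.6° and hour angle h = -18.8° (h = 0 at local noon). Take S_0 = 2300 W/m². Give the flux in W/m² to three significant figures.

cos θ_z = sin ϕ sin δ + cos ϕ cos δ cos h = 0.032392 + 0.915616 = 0.948008.
Flux = S_0 · cos θ_z = 2300 × 0.948008 = 2180 W/m².

2.18e+03 W/m²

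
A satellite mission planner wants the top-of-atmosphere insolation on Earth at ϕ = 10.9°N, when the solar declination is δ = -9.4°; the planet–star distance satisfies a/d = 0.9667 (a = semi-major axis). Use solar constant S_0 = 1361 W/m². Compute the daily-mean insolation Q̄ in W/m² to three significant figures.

Q̄ ≈ 373 W/m²

cos h₀ = −tan(+10.9°) tan(-9.400°) = 0.0319, h₀ = 1.5389 rad.
Bracket: h₀ sin ϕ sin δ + cos ϕ cos δ sin h₀ = 1.5389×0.18910×-0.16333 + 0.98196×0.98657×0.99949 = -0.047530 + 0.968278 = 0.920748.
Inverse-square distance factor (a/d)² = 0.9667² = 0.934509.
Q̄ = (S_0/π) × 0.934509 × [bracket] = (1361/π) × 0.934509 × 0.920748 = 372.8 W/m².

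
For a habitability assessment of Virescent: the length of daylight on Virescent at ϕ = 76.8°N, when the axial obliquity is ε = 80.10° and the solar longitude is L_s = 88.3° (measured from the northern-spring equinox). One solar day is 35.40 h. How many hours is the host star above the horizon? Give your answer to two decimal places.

Solar declination: sin δ = sin ε · sin L_s = sin 80.10° × sin 88.3° = 0.98468, so δ = +79.957°.
Sunrise equation: cos h₀ = −tan ϕ · tan δ = -24.0728 ≤ −1, so the host star never sets (polar day) and h₀ = π.
Daylight = 2h₀/(2π) × 35.40 h = (3.1416/π) × 35.40 = 35.40 h.

35.40 h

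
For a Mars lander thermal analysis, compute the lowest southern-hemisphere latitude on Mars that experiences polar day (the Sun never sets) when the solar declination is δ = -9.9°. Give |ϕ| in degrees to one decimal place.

|ϕ| = 80.1°

Polar day requires cos h₀ = −tan ϕ tan δ ≤ −1, i.e. tan ϕ tan δ ≥ 1.
The boundary is |tan ϕ| · |tan δ| = 1, so |ϕ| = 90° − |δ| = 90° − 9.9° = 80.1° in the southern hemisphere.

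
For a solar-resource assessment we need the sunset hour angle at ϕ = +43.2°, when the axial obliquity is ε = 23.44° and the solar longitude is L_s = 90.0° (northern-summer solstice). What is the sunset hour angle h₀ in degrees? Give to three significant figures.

Solar declination: sin δ = sin ε · sin L_s = sin 23.44° × sin 90.0° = 0.39779, so δ = +23.440°.
cos h₀ = −tan ϕ · tan δ = −tan(+43.2°) × tan(+23.440°) = -0.4071, so h₀ = 1.9901 rad = 114.03°.

h₀ = 114°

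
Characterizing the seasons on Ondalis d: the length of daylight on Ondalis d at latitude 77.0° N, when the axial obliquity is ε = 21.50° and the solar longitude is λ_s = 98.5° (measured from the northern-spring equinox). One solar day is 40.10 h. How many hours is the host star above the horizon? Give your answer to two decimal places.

Solar declination: sin δ = sin ε · sin λ_s = sin 21.50° × sin 98.5° = 0.36248, so δ = +21.252°.
Sunrise equation: cos H₀ = −tan φ · tan δ = -1.6846 ≤ −1, so the host star never sets (polar day) and H₀ = π.
Daylight = 2H₀/(2π) × 40.10 h = (3.1416/π) × 40.10 = 40.10 h.

40.10 h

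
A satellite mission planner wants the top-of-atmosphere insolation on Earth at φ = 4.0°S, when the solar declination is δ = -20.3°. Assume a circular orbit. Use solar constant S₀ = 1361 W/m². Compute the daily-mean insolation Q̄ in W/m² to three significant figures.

Q̄ ≈ 422 W/m²

cos H₀ = −tan(-4.0°) tan(-20.300°) = -0.0259, H₀ = 1.5967 rad.
Bracket: H₀ sin φ sin δ + cos φ cos δ sin H₀ = 1.5967×-0.06976×-0.34694 + 0.99756×0.93789×0.99967 = 0.038644 + 0.935293 = 0.973937.
Q̄ = (S₀/π) × [bracket] = (1361/π) × 0.973937 = 421.9 W/m².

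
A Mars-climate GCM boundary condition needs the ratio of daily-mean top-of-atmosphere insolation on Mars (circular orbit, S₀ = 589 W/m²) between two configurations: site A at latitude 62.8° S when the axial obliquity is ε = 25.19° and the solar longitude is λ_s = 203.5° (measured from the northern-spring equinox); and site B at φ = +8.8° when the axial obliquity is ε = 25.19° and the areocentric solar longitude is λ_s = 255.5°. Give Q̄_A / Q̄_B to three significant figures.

Q̄_A / Q̄_B ≈ 0.887

— Configuration A (φ=-62.8°):
Solar declination: sin δ = sin ε · sin λ_s = sin 25.19° × sin 203.5° = -0.16972, so δ = -9.771°.
cos H₀ = −tan(-62.8°) tan(-9.771°) = -0.3351, H₀ = 1.9125 rad.
Bracket: H₀ sin φ sin δ + cos φ cos δ sin H₀ = 1.9125×-0.88942×-0.16972 + 0.45710×0.98549×0.94219 = 0.288696 + 0.424426 = 0.713122.
Q̄ = (S₀/π) × [bracket] = (589/π) × 0.713122 = 133.70 W/m².
— Configuration B (φ=+8.8°):
sin δ = sin 25.19° × sin 255.5° = -0.41206, so δ = -24.335°.
cos H₀ = −tan(+8.8°) tan(-24.335°) = 0.0700, H₀ = 1.5007 rad.
Bracket: H₀ sin φ sin δ + cos φ cos δ sin H₀ = 1.5007×0.15299×-0.41206 + 0.98823×0.91115×0.99755 = -0.094606 + 0.898220 = 0.803614.
Q̄ = (S₀/π) × [bracket] = (589/π) × 0.803614 = 150.67 W/m².
Ratio Q̄_A / Q̄_B = 133.70 / 150.67 = 0.8874.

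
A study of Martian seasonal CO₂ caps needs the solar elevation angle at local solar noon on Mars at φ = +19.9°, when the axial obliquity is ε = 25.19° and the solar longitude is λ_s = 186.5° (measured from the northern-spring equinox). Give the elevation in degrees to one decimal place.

Solar declination: sin δ = sin ε · sin λ_s = sin 25.19° × sin 186.5° = -0.04818, so δ = -2.762°.
At local noon the hour angle is zero, so the zenith angle equals |φ − δ| = |+19.9° − (-2.762°)| = 22.662°.
Elevation = 90° − 22.662° = 67.3°.

67.3°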